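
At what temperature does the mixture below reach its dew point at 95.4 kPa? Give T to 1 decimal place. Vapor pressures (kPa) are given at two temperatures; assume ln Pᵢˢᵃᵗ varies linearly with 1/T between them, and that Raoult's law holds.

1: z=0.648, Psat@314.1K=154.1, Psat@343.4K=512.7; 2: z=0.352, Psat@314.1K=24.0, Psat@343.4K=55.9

Dew-point temperature: Σzᵢ·P/Pᵢˢᵃᵗ(T) = 1. Interpolate ln Pᵢˢᵃᵗ = aᵢ + bᵢ/T.
  T = 314.1 K: ΣzᵢP/Pᵢˢᵃᵗ = 1.8004
  T = 343.4 K: ΣzᵢP/Pᵢˢᵃᵗ = 0.7213
  T = 328.8 K: ΣzᵢP/Pᵢˢᵃᵗ = 1.1121
  T = 336.1 K: ΣzᵢP/Pᵢˢᵃᵗ = 0.8910
  T = 332.5 K: ΣzᵢP/Pᵢˢᵃᵗ = 0.9925
  T = 330.6 K: ΣzᵢP/Pᵢˢᵃᵗ = 1.0519
Interpolating between 330.6 K and 332.5 K gives T ≈ 332.3 K.

T = 332.3 K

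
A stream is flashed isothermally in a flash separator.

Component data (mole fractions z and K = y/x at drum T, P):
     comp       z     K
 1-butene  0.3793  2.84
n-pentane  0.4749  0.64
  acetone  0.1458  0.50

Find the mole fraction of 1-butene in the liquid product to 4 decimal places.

x_1-butene = 0.1771

Material balance + equilibrium reduce to Σ zᵢ(Kᵢ−1)/(1+V/F(Kᵢ−1)) = 0.
Feasibility: ΣzᵢKᵢ = 1.4540, Σzᵢ/Kᵢ = 1.1672 — both > 1, two phases present.
Newton iteration, V/F⁰ = 0.5:
  V/F = 0.5000: g = 0.05780, g' = -0.5047 → V/F = 0.6145
  V/F = 0.6145: g = 0.00278, g' = -0.4603 → V/F = 0.6206
Converged at V/F = 0.6206.
Compositions from xᵢ = zᵢ/(1+V/F(Kᵢ−1)), yᵢ = Kᵢxᵢ:
  1-butene: x = 0.1771, y = 0.5029
  n-pentane: x = 0.6115, y = 0.3914
  acetone: x = 0.2114, y = 0.1057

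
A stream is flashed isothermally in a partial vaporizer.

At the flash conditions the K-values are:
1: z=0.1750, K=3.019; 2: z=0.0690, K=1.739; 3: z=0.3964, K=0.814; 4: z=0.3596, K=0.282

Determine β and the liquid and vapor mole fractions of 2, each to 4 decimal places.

Rachford–Rice: g(β) = Σ zᵢ(Kᵢ−1)/(1+β(Kᵢ−1)) = 0.
Feasibility: ΣzᵢKᵢ = 1.0724, Σzᵢ/Kᵢ = 1.8598 — both > 1, two phases present.
Newton–Raphson from β = 0.36:
  β = 0.3600: g = -0.18233, g' = -0.6156 → β = 0.0638
  β = 0.0638: g = 0.01647, g' = -0.8118 → β = 0.0841
  β = 0.0841: g = 0.00034, g' = -0.7788 → β = 0.0846
Converged at β = 0.0846.
Compositions from xᵢ = zᵢ/(1+β(Kᵢ−1)), yᵢ = Kᵢxᵢ:
  1: x = 0.1495, y = 0.4513
  2: x = 0.0649, y = 0.1129
  3: x = 0.4027, y = 0.3278
  4: x = 0.3828, y = 0.1080

β = 0.0846, x_2 = 0.0649, y_2 = 0.1129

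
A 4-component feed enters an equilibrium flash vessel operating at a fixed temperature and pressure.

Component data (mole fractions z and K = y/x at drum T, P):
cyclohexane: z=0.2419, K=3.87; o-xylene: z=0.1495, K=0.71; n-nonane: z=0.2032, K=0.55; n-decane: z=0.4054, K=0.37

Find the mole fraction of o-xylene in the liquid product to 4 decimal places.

x_o-xylene = 0.1588

Material balance + equilibrium reduce to Σ zᵢ(Kᵢ−1)/(1+V/F(Kᵢ−1)) = 0.
Check two-phase: ΣzᵢKᵢ = 1.3041 > 1 and Σzᵢ/Kᵢ = 1.7382 > 1, so g(0) = 0.3041 > 0 and g(1) = -0.7382 < 0.
Newton iteration, V/F⁰ = 0.5:
  V/F = 0.5000: g = -0.25643, g' = -0.7647 → V/F = 0.1647
  V/F = 0.1647: g = 0.04222, g' = -1.1810 → V/F = 0.2004
  V/F = 0.2004: g = 0.00192, g' = -1.0777 → V/F = 0.2022
Converged at V/F = 0.2022.
Compositions from xᵢ = zᵢ/(1+V/F(Kᵢ−1)), yᵢ = Kᵢxᵢ:
  cyclohexane: x = 0.1531, y = 0.5924
  o-xylene: x = 0.1588, y = 0.1128
  n-nonane: x = 0.2235, y = 0.1229
  n-decane: x = 0.4646, y = 0.1719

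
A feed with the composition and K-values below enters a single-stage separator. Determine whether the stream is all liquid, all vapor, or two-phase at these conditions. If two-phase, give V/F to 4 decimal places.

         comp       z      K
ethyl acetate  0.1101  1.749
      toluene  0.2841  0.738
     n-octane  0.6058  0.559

ΣzᵢKᵢ = 0.7409; Σzᵢ/Kᵢ = 1.5316.
Since ΣzᵢKᵢ < 1 the mixture is below its bubble point — single liquid phase.

all liquid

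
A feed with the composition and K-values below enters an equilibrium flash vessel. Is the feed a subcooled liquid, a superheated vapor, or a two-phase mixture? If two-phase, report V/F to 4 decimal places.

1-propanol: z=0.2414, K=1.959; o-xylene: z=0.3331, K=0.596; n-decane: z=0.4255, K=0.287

subcooled liquid

ΣzᵢKᵢ = 0.7935; Σzᵢ/Kᵢ = 2.1647.
Since ΣzᵢKᵢ < 1 the mixture is below its bubble point — single liquid phase.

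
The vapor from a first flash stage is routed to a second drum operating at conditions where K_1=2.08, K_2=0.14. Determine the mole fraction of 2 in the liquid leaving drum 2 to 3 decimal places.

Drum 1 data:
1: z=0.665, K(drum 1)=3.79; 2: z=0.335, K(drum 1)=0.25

Drum 1:
Let ψ₁ = V/F and solve Σ zᵢ(Kᵢ−1)/(1+ψ₁(Kᵢ−1)) = 0.
Feasibility: ΣzᵢKᵢ = 2.604, Σzᵢ/Kᵢ = 1.515 — both > 1, two phases present.
Newton iteration, ψ₁⁰ = 0.5:
  ψ₁ = 0.500: g = 0.3727, g' = -1.385 → ψ₁ = 0.769
  ψ₁ = 0.769: g = -0.0040, g' = -1.575 → ψ₁ = 0.767
Converged at ψ₁ = 0.767.
Drum-1 compositions:
  1: x = 0.212, y = 0.803
  2: x = 0.788, y = 0.197
Drum-2 feed = drum-1 vapor: z₂ = (0.8030, 0.1970).
Drum 2:
Let ψ₂ = V/F and solve Σ zᵢ(Kᵢ−1)/(1+ψ₂(Kᵢ−1)) = 0.
g(0) = ΣzᵢKᵢ − 1 = 0.698 and g(1) = 1 − Σzᵢ/Kᵢ = -0.793, so a root lies in (0, 1).
Binary case is linear: z₁(K₁−1)(1+ψ₂(K₂−1)) + z₂(K₂−1)(1+ψ₂(K₁−1)) = 0
⇒ ψ₂ = [z₁(K₁−1)+z₂(K₂−1)] / [−(K₁−1)(K₂−1)] = 0.6978/0.9288 = 0.751
  1: x = 0.443, y = 0.922
  2: x = 0.557, y = 0.078

x_2 (drum 2) = 0.557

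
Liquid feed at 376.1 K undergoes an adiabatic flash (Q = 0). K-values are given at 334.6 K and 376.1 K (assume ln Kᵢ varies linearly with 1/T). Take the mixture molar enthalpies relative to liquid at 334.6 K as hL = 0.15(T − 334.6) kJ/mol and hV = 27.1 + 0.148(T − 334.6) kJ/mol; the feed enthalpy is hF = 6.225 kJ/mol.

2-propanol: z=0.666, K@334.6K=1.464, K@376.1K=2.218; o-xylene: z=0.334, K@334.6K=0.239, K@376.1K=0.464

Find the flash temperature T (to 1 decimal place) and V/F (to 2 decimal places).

Adiabatic flash: solve Rachford–Rice at each trial T, then check hF = ψ·hV(T) + (1−ψ)·hL(T).
  T = 334.6 K: K = (1.464, 0.239), RR gives ψ = 0.155, H_out = 4.210 kJ/mol
  T = 376.1 K: K = (2.218, 0.464), RR gives ψ = 0.968, H_out = 32.386 kJ/mol
  T = 355.4 K: K = (1.825, 0.340), RR gives ψ = 0.604, H_out = 19.460 kJ/mol
  T = 345.0 K: K = (1.640, 0.286), RR gives ψ = 0.411, H_out = 12.703 kJ/mol
  T = 339.8 K: K = (1.551, 0.262), RR gives ψ = 0.296, H_out = 8.802 kJ/mol
  T = 337.2 K: K = (1.507, 0.250), RR gives ψ = 0.230, H_out = 6.616 kJ/mol
  T = 335.9 K: K = (1.485, 0.245), RR gives ψ = 0.194, H_out = 5.444 kJ/mol
Linear interpolation between T = 335.9 (H_out = 5.444) and T = 337.2 (H_out = 6.616) on hF = 6.225 gives T ≈ 336.8 K, at which ψ = 0.22.

T = 336.8 K, V/F = 0.22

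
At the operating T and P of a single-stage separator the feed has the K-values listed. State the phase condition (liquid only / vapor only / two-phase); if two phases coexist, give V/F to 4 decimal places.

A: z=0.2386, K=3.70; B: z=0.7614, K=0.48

two-phase, V/F = 0.1768

ΣzᵢKᵢ = 1.2483; Σzᵢ/Kᵢ = 1.6507.
Both exceed 1, so a two-phase solution exists.
Rachford–Rice: g(ψ) = Σ zᵢ(Kᵢ−1)/(1+ψ(Kᵢ−1)) = 0.
Binary case is linear: z₁(K₁−1)(1+ψ(K₂−1)) + z₂(K₂−1)(1+ψ(K₁−1)) = 0
⇒ ψ = [z₁(K₁−1)+z₂(K₂−1)] / [−(K₁−1)(K₂−1)] = 0.24829/1.40400 = 0.1768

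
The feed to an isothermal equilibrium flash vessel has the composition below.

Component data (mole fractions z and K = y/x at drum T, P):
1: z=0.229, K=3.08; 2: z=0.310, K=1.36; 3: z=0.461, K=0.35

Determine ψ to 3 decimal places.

Material balance + equilibrium reduce to Σ zᵢ(Kᵢ−1)/(1+ψ(Kᵢ−1)) = 0.
Check two-phase: ΣzᵢKᵢ = 1.288 > 1 and Σzᵢ/Kᵢ = 1.619 > 1, so g(0) = 0.288 > 0 and g(1) = -0.619 < 0.
Newton iteration, ψ⁰ = 0.4:
  ψ = 0.400: g = -0.0474, g' = -0.682 → ψ = 0.330
  ψ = 0.330: g = 0.0004, g' = -0.696 → ψ = 0.331
Converged at ψ = 0.331.

ψ = 0.331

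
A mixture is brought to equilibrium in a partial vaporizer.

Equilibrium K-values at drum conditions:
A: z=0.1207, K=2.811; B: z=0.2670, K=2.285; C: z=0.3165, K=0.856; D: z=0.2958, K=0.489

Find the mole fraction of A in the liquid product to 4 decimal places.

x_A = 0.0542

Let β = V/F and solve Σ zᵢ(Kᵢ−1)/(1+β(Kᵢ−1)) = 0.
g(0) = ΣzᵢKᵢ − 1 = 0.3650 and g(1) = 1 − Σzᵢ/Kᵢ = -0.1344, so a root lies in (0, 1).
Iterate (Newton) starting at β = 0.5:
  β = 0.5000: g = 0.07146, g' = -0.4194 → β = 0.6704
  β = 0.6704: g = 0.00268, g' = -0.3947 → β = 0.6772
Converged at β = 0.6772.
Compositions from xᵢ = zᵢ/(1+β(Kᵢ−1)), yᵢ = Kᵢxᵢ:
  A: x = 0.0542, y = 0.1524
  B: x = 0.1428, y = 0.3262
  C: x = 0.3507, y = 0.3002
  D: x = 0.4523, y = 0.2212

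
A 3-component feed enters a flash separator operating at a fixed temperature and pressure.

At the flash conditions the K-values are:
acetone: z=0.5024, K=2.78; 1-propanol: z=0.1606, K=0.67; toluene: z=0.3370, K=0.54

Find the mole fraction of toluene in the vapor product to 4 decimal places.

y_toluene = 0.3125

Rachford–Rice: g(V/F) = Σ zᵢ(Kᵢ−1)/(1+V/F(Kᵢ−1)) = 0.
Feasibility: ΣzᵢKᵢ = 1.6863, Σzᵢ/Kᵢ = 1.0445 — both > 1, two phases present.
Iterate (Newton) starting at V/F = 0.5:
  V/F = 0.5000: g = 0.20836, g' = -0.5910 → V/F = 0.8526
  V/F = 0.8526: g = 0.02642, g' = -0.4780 → V/F = 0.9078
  V/F = 0.9078: g = 0.00001, g' = -0.4785 → V/F = 0.9079
Converged at V/F = 0.9079.
Compositions from xᵢ = zᵢ/(1+V/F(Kᵢ−1)), yᵢ = Kᵢxᵢ:
  acetone: x = 0.1920, y = 0.5339
  1-propanol: x = 0.2293, y = 0.1536
  toluene: x = 0.5787, y = 0.3125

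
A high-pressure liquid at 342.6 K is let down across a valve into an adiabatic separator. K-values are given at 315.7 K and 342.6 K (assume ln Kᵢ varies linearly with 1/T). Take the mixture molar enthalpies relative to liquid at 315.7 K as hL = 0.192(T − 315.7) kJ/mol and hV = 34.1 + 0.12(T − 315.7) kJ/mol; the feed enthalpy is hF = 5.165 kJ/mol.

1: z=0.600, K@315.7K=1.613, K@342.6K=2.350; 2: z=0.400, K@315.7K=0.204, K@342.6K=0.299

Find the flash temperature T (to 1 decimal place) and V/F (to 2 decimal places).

Adiabatic flash: solve Rachford–Rice at each trial T, then check hF = ψ·hV(T) + (1−ψ)·hL(T).
  T = 315.7 K: K = (1.613, 0.204), RR gives ψ = 0.101, H_out = 3.452 kJ/mol
  T = 342.6 K: K = (2.350, 0.299), RR gives ψ = 0.560, H_out = 23.164 kJ/mol
  T = 329.1 K: K = (1.961, 0.249), RR gives ψ = 0.382, H_out = 15.238 kJ/mol
  T = 322.4 K: K = (1.782, 0.226), RR gives ψ = 0.263, H_out = 10.140 kJ/mol
  T = 319.0 K: K = (1.695, 0.215), RR gives ψ = 0.188, H_out = 7.011 kJ/mol
  T = 317.4 K: K = (1.655, 0.209), RR gives ψ = 0.148, H_out = 5.361 kJ/mol
Linear interpolation between T = 315.7 (H_out = 3.452) and T = 317.4 (H_out = 5.361) on hF = 5.165 gives T ≈ 317.2 K, at which ψ = 0.14.

T = 317.2 K, V/F = 0.14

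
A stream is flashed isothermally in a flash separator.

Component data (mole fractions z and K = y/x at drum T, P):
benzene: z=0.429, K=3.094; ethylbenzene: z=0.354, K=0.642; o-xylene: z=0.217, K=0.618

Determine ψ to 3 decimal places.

Material balance + equilibrium reduce to Σ zᵢ(Kᵢ−1)/(1+ψ(Kᵢ−1)) = 0.
g(0) = ΣzᵢKᵢ − 1 = 0.689 and g(1) = 1 − Σzᵢ/Kᵢ = -0.041, so a root lies in (0, 1).
Newton–Raphson from ψ = 0.56:
  ψ = 0.560: g = 0.1495, g' = -0.521 → ψ = 0.847
  ψ = 0.847: g = 0.0194, g' = -0.407 → ψ = 0.895
Converged at ψ = 0.895.

ψ = 0.895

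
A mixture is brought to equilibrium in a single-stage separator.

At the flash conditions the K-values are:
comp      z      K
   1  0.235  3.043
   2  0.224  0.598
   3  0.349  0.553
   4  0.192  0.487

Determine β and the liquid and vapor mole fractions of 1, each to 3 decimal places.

Rachford–Rice: g(β) = Σ zᵢ(Kᵢ−1)/(1+β(Kᵢ−1)) = 0.
g(0) = ΣzᵢKᵢ − 1 = 0.136 and g(1) = 1 − Σzᵢ/Kᵢ = -0.477, so a root lies in (0, 1).
Iterate (Newton) starting at β = 0.5:
  β = 0.500: g = -0.2086, g' = -0.504 → β = 0.086
  β = 0.086: g = 0.0498, g' = -0.879 → β = 0.143
  β = 0.143: g = 0.0033, g' = -0.767 → β = 0.147
Converged at β = 0.147.
Compositions from xᵢ = zᵢ/(1+β(Kᵢ−1)), yᵢ = Kᵢxᵢ:
  1: x = 0.181, y = 0.550
  2: x = 0.238, y = 0.142
  3: x = 0.374, y = 0.207
  4: x = 0.208, y = 0.101

β = 0.147, x_1 = 0.181, y_1 = 0.550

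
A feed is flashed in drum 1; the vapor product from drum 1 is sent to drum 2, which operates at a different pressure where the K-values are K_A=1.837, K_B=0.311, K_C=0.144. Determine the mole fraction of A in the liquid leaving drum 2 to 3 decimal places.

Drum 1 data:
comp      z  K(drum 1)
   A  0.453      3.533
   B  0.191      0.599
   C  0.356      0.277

Drum 1:
Rachford–Rice: g(ψ₁) = Σ zᵢ(Kᵢ−1)/(1+ψ₁(Kᵢ−1)) = 0.
g(0) = ΣzᵢKᵢ − 1 = 0.813 and g(1) = 1 − Σzᵢ/Kᵢ = -0.732, so a root lies in (0, 1).
Newton–Raphson from ψ₁ = 0.5:
  ψ₁ = 0.500: g = 0.0074, g' = -1.070 → ψ₁ = 0.507
Converged at ψ₁ = 0.507.
Drum-1 compositions:
  A: x = 0.198, y = 0.701
  B: x = 0.240, y = 0.144
  C: x = 0.562, y = 0.156
Drum-2 feed = drum-1 vapor: z₂ = (0.7007, 0.1436, 0.1557).
Drum 2:
Material balance + equilibrium reduce to Σ zᵢ(Kᵢ−1)/(1+ψ₂(Kᵢ−1)) = 0.
Check two-phase: ΣzᵢKᵢ = 1.354 > 1 and Σzᵢ/Kᵢ = 1.924 > 1, so g(0) = 0.354 > 0 and g(1) = -0.924 < 0.
Iterate (Newton) starting at ψ₂ = 0.63:
  ψ₂ = 0.630: g = -0.0800, g' = -0.961 → ψ₂ = 0.547
  ψ₂ = 0.547: g = -0.0068, g' = -0.809 → ψ₂ = 0.538
Converged at ψ₂ = 0.538.
  A: x = 0.483, y = 0.887
  B: x = 0.228, y = 0.071
  C: x = 0.289, y = 0.042

x_A (drum 2) = 0.483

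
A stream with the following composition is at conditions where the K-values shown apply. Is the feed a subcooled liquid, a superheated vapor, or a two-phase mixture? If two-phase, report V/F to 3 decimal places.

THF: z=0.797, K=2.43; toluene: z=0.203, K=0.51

superheated vapor

ΣzᵢKᵢ = 2.040; Σzᵢ/Kᵢ = 0.726.
Since Σzᵢ/Kᵢ < 1 the mixture is above its dew point — single vapor phase.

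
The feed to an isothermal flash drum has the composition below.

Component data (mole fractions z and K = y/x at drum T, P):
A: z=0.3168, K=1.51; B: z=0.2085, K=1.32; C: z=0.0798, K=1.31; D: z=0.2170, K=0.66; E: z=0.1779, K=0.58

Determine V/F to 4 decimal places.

V/F = 0.6481

Newton–Raphson from V/F = 0.45:
  V/F = 0.4500: g = 0.03220, g' = -0.1594 → V/F = 0.6520
  V/F = 0.6520: g = -0.00066, g' = -0.1673 → V/F = 0.6481
Converged at V/F = 0.6481.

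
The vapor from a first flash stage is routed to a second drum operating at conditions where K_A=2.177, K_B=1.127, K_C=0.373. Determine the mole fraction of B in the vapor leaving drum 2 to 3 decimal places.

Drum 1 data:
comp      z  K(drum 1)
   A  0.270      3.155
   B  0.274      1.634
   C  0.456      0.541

Drum 1:
Let ψ₁ = V/F and solve Σ zᵢ(Kᵢ−1)/(1+ψ₁(Kᵢ−1)) = 0.
Check two-phase: ΣzᵢKᵢ = 1.546 > 1 and Σzᵢ/Kᵢ = 1.096 > 1, so g(0) = 0.546 > 0 and g(1) = -0.096 < 0.
Newton iteration, ψ₁⁰ = 0.5:
  ψ₁ = 0.500: g = 0.1403, g' = -0.516 → ψ₁ = 0.772
  ψ₁ = 0.772: g = 0.0109, g' = -0.457 → ψ₁ = 0.796
Converged at ψ₁ = 0.796.
Drum-1 compositions:
  A: x = 0.099, y = 0.314
  B: x = 0.182, y = 0.298
  C: x = 0.718, y = 0.389
Drum-2 feed = drum-1 vapor: z₂ = (0.3138, 0.2976, 0.3887).
Drum 2:
Newton iteration, ψ₂⁰ = 0.5:
  ψ₂ = 0.500: g = -0.0870, g' = -0.501 → ψ₂ = 0.326
  ψ₂ = 0.326: g = -0.0033, g' = -0.473 → ψ₂ = 0.319
Converged at ψ₂ = 0.319.
  A: x = 0.228, y = 0.496
  B: x = 0.286, y = 0.322
  C: x = 0.486, y = 0.181

y_B (drum 2) = 0.322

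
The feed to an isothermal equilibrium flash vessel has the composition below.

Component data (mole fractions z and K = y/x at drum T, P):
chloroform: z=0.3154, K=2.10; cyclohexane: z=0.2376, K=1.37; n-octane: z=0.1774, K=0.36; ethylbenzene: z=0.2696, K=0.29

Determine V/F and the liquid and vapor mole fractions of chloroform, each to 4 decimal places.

V/F = 0.2229, x_chloroform = 0.2533, y_chloroform = 0.5319

Newton iteration, V/F⁰ = 0.45:
  V/F = 0.4500: g = -0.13332, g' = -0.6315 → V/F = 0.2389
  V/F = 0.2389: g = -0.00902, g' = -0.5651 → V/F = 0.2229
Converged at V/F = 0.2229.
Compositions from xᵢ = zᵢ/(1+V/F(Kᵢ−1)), yᵢ = Kᵢxᵢ:
  chloroform: x = 0.2533, y = 0.5319
  cyclohexane: x = 0.2195, y = 0.3007
  n-octane: x = 0.2069, y = 0.0745
  ethylbenzene: x = 0.3203, y = 0.0929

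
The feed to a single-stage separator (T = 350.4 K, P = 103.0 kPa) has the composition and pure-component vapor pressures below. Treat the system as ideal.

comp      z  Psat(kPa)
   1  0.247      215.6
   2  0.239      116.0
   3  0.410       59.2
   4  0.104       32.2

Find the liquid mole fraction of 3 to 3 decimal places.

Raoult's law: Kᵢ = Pᵢˢᵃᵗ/P = Pᵢˢᵃᵗ/103.0.
  K_1 = 215.6/103.0 = 2.09320, K_2 = 116.0/103.0 = 1.12621, K_3 = 59.2/103.0 = 0.57476, K_4 = 32.2/103.0 = 0.31262
Let β = V/F and solve Σ zᵢ(Kᵢ−1)/(1+β(Kᵢ−1)) = 0.
Check two-phase: ΣzᵢKᵢ = 1.054 > 1 and Σzᵢ/Kᵢ = 1.376 > 1, so g(0) = 0.054 > 0 and g(1) = -0.376 < 0.
Newton–Raphson from β = 0.33:
  β = 0.330: g = -0.0679, g' = -0.345 → β = 0.134
  β = 0.134: g = 0.0017, g' = -0.371 → β = 0.138
Converged at β = 0.138.
Compositions from xᵢ = zᵢ/(1+β(Kᵢ−1)), yᵢ = Kᵢxᵢ:
  1: x = 0.215, y = 0.449
  2: x = 0.235, y = 0.265
  3: x = 0.436, y = 0.250
  4: x = 0.115, y = 0.036

x_3 = 0.436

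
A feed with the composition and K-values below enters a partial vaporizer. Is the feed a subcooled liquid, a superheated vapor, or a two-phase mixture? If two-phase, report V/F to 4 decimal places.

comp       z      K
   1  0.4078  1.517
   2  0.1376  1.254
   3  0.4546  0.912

ΣzᵢKᵢ = 1.2058; Σzᵢ/Kᵢ = 0.8770.
Since Σzᵢ/Kᵢ < 1 the mixture is above its dew point — single vapor phase.

superheated vapor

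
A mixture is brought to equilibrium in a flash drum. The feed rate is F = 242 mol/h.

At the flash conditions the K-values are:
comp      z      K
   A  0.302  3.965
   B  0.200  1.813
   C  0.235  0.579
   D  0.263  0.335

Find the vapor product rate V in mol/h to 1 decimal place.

Rachford–Rice: g(β) = Σ zᵢ(Kᵢ−1)/(1+β(Kᵢ−1)) = 0.
Check two-phase: ΣzᵢKᵢ = 1.784 > 1 and Σzᵢ/Kᵢ = 1.377 > 1, so g(0) = 0.784 > 0 and g(1) = -0.377 < 0.
Newton–Raphson from β = 0.6:
  β = 0.600: g = 0.0081, g' = -0.800 → β = 0.610
Converged at β = 0.610.
Then V = β·F = 0.6102·242 = 147.7 mol/h and L = F − V = 94.3 mol/h.

V = 147.7 mol/h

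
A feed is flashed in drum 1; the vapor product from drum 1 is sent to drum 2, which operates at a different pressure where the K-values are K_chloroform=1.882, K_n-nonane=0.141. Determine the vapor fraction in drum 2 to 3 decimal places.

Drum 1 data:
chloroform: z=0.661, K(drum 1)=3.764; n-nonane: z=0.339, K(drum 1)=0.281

V/F (drum 2) = 0.652

Drum 1:
Material balance + equilibrium reduce to Σ zᵢ(Kᵢ−1)/(1+ψ₁(Kᵢ−1)) = 0.
g(0) = ΣzᵢKᵢ − 1 = 1.583 and g(1) = 1 − Σzᵢ/Kᵢ = -0.382, so a root lies in (0, 1).
Binary case is linear: z₁(K₁−1)(1+ψ₁(K₂−1)) + z₂(K₂−1)(1+ψ₁(K₁−1)) = 0
⇒ ψ₁ = [z₁(K₁−1)+z₂(K₂−1)] / [−(K₁−1)(K₂−1)] = 1.5833/1.9873 = 0.797
Drum-1 compositions:
  chloroform: x = 0.206, y = 0.777
  n-nonane: x = 0.794, y = 0.223
Drum-2 feed = drum-1 vapor: z₂ = (0.7770, 0.2230).
Drum 2:
Material balance + equilibrium reduce to Σ zᵢ(Kᵢ−1)/(1+ψ₂(Kᵢ−1)) = 0.
Feasibility: ΣzᵢKᵢ = 1.494, Σzᵢ/Kᵢ = 1.994 — both > 1, two phases present.
Binary case is linear: z₁(K₁−1)(1+ψ₂(K₂−1)) + z₂(K₂−1)(1+ψ₂(K₁−1)) = 0
⇒ ψ₂ = [z₁(K₁−1)+z₂(K₂−1)] / [−(K₁−1)(K₂−1)] = 0.4938/0.7576 = 0.652
  chloroform: x = 0.493, y = 0.929
  n-nonane: x = 0.507, y = 0.071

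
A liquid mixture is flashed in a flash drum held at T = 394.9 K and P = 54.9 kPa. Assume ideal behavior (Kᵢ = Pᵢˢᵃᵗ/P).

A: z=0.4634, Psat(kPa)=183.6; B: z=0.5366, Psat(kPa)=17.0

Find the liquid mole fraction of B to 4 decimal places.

Raoult's law: Kᵢ = Pᵢˢᵃᵗ/P = Pᵢˢᵃᵗ/54.9.
  K_A = 183.6/54.9 = 3.344262, K_B = 17.0/54.9 = 0.309654
Binary case is linear: z₁(K₁−1)(1+ψ(K₂−1)) + z₂(K₂−1)(1+ψ(K₁−1)) = 0
⇒ ψ = [z₁(K₁−1)+z₂(K₂−1)] / [−(K₁−1)(K₂−1)] = 0.71589/1.61835 = 0.4424
Compositions from xᵢ = zᵢ/(1+ψ(Kᵢ−1)), yᵢ = Kᵢxᵢ:
  A: x = 0.2275, y = 0.7608
  B: x = 0.7725, y = 0.2392

x_B = 0.7725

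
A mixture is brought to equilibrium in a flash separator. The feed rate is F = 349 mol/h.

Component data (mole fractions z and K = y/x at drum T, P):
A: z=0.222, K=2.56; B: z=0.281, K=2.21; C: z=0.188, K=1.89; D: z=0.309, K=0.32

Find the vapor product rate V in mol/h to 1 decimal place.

V = 265.5 mol/h

Let β = V/F and solve Σ zᵢ(Kᵢ−1)/(1+β(Kᵢ−1)) = 0.
Check two-phase: ΣzᵢKᵢ = 1.644 > 1 and Σzᵢ/Kᵢ = 1.279 > 1, so g(0) = 0.644 > 0 and g(1) = -0.279 < 0.
Newton–Raphson from β = 0.5:
  β = 0.500: g = 0.2038, g' = -0.730 → β = 0.779
  β = 0.779: g = -0.0170, g' = -0.918 → β = 0.761
Converged at β = 0.761.
Then V = β·F = 0.7606·349 = 265.5 mol/h and L = F − V = 83.5 mol/h.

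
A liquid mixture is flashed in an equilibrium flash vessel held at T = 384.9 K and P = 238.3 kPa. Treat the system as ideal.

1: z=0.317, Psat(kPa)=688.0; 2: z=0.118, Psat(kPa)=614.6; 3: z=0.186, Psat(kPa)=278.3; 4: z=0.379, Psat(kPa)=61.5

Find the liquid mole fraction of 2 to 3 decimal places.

x_2 = 0.066

Raoult's law: Kᵢ = Pᵢˢᵃᵗ/P = Pᵢˢᵃᵗ/238.3.
  K_1 = 688.0/238.3 = 2.88712, K_2 = 614.6/238.3 = 2.57910, K_3 = 278.3/238.3 = 1.16786, K_4 = 61.5/238.3 = 0.25808
Iterate (Newton) starting at V/F = 0.5:
  V/F = 0.500: g = -0.0063, g' = -0.922 → V/F = 0.493
Converged at V/F = 0.493.
Compositions from xᵢ = zᵢ/(1+V/F(Kᵢ−1)), yᵢ = Kᵢxᵢ:
  1: x = 0.164, y = 0.474
  2: x = 0.066, y = 0.171
  3: x = 0.172, y = 0.201
  4: x = 0.598, y = 0.154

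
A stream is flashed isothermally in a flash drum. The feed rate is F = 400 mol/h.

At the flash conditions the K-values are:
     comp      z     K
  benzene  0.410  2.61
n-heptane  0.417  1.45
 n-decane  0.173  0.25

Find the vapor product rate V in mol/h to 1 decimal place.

V = 361.3 mol/h

Let β = V/F and solve Σ zᵢ(Kᵢ−1)/(1+β(Kᵢ−1)) = 0.
Feasibility: ΣzᵢKᵢ = 1.718, Σzᵢ/Kᵢ = 1.137 — both > 1, two phases present.
Iterate (Newton) starting at β = 0.5:
  β = 0.500: g = 0.3113, g' = -0.632 → β = 0.993
  β = 0.993: g = -0.1244, g' = -1.690 → β = 0.919
  β = 0.919: g = -0.0189, g' = -1.224 → β = 0.904
  β = 0.904: g = -0.0005, g' = -1.157 → β = 0.903
Converged at β = 0.903.
Then V = β·F = 0.9034·400 = 361.3 mol/h and L = F − V = 38.7 mol/h.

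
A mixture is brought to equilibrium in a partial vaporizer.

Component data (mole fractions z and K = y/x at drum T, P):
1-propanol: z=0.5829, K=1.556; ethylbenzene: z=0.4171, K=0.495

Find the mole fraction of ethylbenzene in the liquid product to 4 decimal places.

x_ethylbenzene = 0.5240

Binary case is linear: z₁(K₁−1)(1+V/F(K₂−1)) + z₂(K₂−1)(1+V/F(K₁−1)) = 0
⇒ V/F = [z₁(K₁−1)+z₂(K₂−1)] / [−(K₁−1)(K₂−1)] = 0.11346/0.28078 = 0.4041
Compositions from xᵢ = zᵢ/(1+V/F(Kᵢ−1)), yᵢ = Kᵢxᵢ:
  1-propanol: x = 0.4760, y = 0.7406
  ethylbenzene: x = 0.5240, y = 0.2594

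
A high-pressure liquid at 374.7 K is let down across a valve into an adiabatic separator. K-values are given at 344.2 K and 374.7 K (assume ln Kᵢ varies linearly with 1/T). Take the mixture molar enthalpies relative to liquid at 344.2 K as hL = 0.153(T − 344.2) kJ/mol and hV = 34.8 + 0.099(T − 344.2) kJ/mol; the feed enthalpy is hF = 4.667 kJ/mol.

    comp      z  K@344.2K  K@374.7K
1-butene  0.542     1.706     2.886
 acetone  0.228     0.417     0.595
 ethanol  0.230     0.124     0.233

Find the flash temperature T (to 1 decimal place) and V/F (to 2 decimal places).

T = 345.4 K, V/F = 0.13

Adiabatic flash: solve Rachford–Rice at each trial T, then check hF = ψ·hV(T) + (1−ψ)·hL(T).
  T = 344.2 K: K = (1.706, 0.417, 0.124), RR gives ψ = 0.091, H_out = 3.183 kJ/mol
  T = 374.7 K: K = (2.886, 0.595, 0.233), RR gives ψ = 0.632, H_out = 25.615 kJ/mol
  T = 359.4 K: K = (2.242, 0.502, 0.172), RR gives ψ = 0.428, H_out = 16.873 kJ/mol
  T = 351.8 K: K = (1.961, 0.458, 0.147), RR gives ψ = 0.290, H_out = 11.141 kJ/mol
  T = 348.0 K: K = (1.831, 0.437, 0.135), RR gives ψ = 0.202, H_out = 7.553 kJ/mol
  T = 346.1 K: K = (1.768, 0.427, 0.129), RR gives ψ = 0.150, H_out = 5.487 kJ/mol
Linear interpolation between T = 344.2 (H_out = 3.183) and T = 346.1 (H_out = 5.487) on hF = 4.667 gives T ≈ 345.4 K, at which ψ = 0.13.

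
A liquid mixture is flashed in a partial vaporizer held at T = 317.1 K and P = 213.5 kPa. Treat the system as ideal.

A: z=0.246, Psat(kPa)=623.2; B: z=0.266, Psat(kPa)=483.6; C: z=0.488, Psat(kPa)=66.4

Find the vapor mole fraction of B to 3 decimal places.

Raoult's law: Kᵢ = Pᵢˢᵃᵗ/P = Pᵢˢᵃᵗ/213.5.
  K_A = 623.2/213.5 = 2.91897, K_B = 483.6/213.5 = 2.26511, K_C = 66.4/213.5 = 0.31101
Material balance + equilibrium reduce to Σ zᵢ(Kᵢ−1)/(1+ψ(Kᵢ−1)) = 0.
g(0) = ΣzᵢKᵢ − 1 = 0.472 and g(1) = 1 − Σzᵢ/Kᵢ = -0.771, so a root lies in (0, 1).
Newton iteration, ψ⁰ = 0.45:
  ψ = 0.450: g = -0.0196, g' = -0.920 → ψ = 0.429
Converged at ψ = 0.429.
Compositions from xᵢ = zᵢ/(1+ψ(Kᵢ−1)), yᵢ = Kᵢxᵢ:
  A: x = 0.135, y = 0.394
  B: x = 0.172, y = 0.391
  C: x = 0.693, y = 0.215

y_B = 0.391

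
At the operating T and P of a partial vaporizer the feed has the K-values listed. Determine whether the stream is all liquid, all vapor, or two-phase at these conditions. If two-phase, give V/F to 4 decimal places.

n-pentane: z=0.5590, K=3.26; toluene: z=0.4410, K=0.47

ΣzᵢKᵢ = 2.0296; Σzᵢ/Kᵢ = 1.1098.
Both exceed 1, so a two-phase solution exists.
Rachford–Rice: g(ψ) = Σ zᵢ(Kᵢ−1)/(1+ψ(Kᵢ−1)) = 0.
Iterate (Newton) starting at ψ = 0.5:
  ψ = 0.5000: g = 0.27512, g' = -0.8586 → ψ = 0.8204
  ψ = 0.8204: g = 0.02908, g' = -0.7383 → ψ = 0.8598
  ψ = 0.8598: g = -0.00017, g' = -0.7477 → ψ = 0.8596
Converged at ψ = 0.8596.

two-phase, V/F = 0.8596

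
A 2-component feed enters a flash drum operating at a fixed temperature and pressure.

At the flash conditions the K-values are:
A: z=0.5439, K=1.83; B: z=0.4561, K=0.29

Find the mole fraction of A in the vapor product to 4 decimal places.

y_A = 0.8437

Material balance + equilibrium reduce to Σ zᵢ(Kᵢ−1)/(1+β(Kᵢ−1)) = 0.
g(0) = ΣzᵢKᵢ − 1 = 0.1276 and g(1) = 1 − Σzᵢ/Kᵢ = -0.8700, so a root lies in (0, 1).
Newton–Raphson from β = 0.5:
  β = 0.5000: g = -0.18303, g' = -0.7398 → β = 0.2526
  β = 0.2526: g = -0.02141, g' = -0.5975 → β = 0.2168
  β = 0.2168: g = -0.00014, g' = -0.5903 → β = 0.2165
Converged at β = 0.2165.
Compositions from xᵢ = zᵢ/(1+β(Kᵢ−1)), yᵢ = Kᵢxᵢ:
  A: x = 0.4610, y = 0.8437
  B: x = 0.5390, y = 0.1563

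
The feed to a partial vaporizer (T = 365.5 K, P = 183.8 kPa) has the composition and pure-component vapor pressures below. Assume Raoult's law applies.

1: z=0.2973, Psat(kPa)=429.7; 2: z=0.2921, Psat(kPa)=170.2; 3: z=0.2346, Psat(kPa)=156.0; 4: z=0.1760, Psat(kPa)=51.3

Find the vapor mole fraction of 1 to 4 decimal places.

Raoult's law: Kᵢ = Pᵢˢᵃᵗ/P = Pᵢˢᵃᵗ/183.8.
  K_1 = 429.7/183.8 = 2.337867, K_2 = 170.2/183.8 = 0.926007, K_3 = 156.0/183.8 = 0.848749, K_4 = 51.3/183.8 = 0.279108
Rachford–Rice: g(V/F) = Σ zᵢ(Kᵢ−1)/(1+V/F(Kᵢ−1)) = 0.
Check two-phase: ΣzᵢKᵢ = 1.2138 > 1 and Σzᵢ/Kᵢ = 1.3496 > 1, so g(0) = 0.2138 > 0 and g(1) = -0.3496 < 0.
Newton–Raphson from V/F = 0.7:
  V/F = 0.7000: g = -0.11321, g' = -0.5231 → V/F = 0.4836
  V/F = 0.4836: g = -0.01398, g' = -0.4197 → V/F = 0.4503
  V/F = 0.4503: g = -0.00007, g' = -0.4156 → V/F = 0.4501
Converged at V/F = 0.4501.
Compositions from xᵢ = zᵢ/(1+V/F(Kᵢ−1)), yᵢ = Kᵢxᵢ:
  1: x = 0.1856, y = 0.4338
  2: x = 0.3022, y = 0.2798
  3: x = 0.2517, y = 0.2137
  4: x = 0.2605, y = 0.0727

y_1 = 0.4338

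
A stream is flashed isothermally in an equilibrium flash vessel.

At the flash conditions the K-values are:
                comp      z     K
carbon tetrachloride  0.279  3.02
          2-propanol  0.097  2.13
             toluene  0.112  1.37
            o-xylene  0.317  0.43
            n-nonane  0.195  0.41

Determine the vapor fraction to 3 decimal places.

Newton iteration, ψ⁰ = 0.5:
  ψ = 0.500: g = -0.0305, g' = -0.681 → ψ = 0.455
Converged at ψ = 0.455.

ψ = 0.455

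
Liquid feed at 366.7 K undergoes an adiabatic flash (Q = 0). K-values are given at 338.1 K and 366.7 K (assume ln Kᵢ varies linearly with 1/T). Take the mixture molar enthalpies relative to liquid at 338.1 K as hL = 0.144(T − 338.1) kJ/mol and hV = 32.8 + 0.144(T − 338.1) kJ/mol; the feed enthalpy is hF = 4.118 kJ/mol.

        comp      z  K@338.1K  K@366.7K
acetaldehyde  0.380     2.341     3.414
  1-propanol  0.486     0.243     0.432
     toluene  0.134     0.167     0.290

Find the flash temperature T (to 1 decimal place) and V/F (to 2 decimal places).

Adiabatic flash: solve Rachford–Rice at each trial T, then check hF = ψ·hV(T) + (1−ψ)·hL(T).
  T = 338.1 K: K = (2.341, 0.243, 0.167), RR gives ψ = 0.029, H_out = 0.950 kJ/mol
  T = 366.7 K: K = (3.414, 0.432, 0.290), RR gives ψ = 0.376, H_out = 16.453 kJ/mol
  T = 352.4 K: K = (2.849, 0.328, 0.223), RR gives ψ = 0.211, H_out = 8.983 kJ/mol
  T = 345.2 K: K = (2.586, 0.283, 0.193), RR gives ψ = 0.125, H_out = 5.117 kJ/mol
  T = 341.6 K: K = (2.460, 0.262, 0.180), RR gives ψ = 0.078, H_out = 3.065 kJ/mol
  T = 343.4 K: K = (2.522, 0.272, 0.186), RR gives ψ = 0.102, H_out = 4.104 kJ/mol
Linear interpolation between T = 343.4 (H_out = 4.104) and T = 345.2 (H_out = 5.117) on hF = 4.118 gives T ≈ 343.4 K, at which ψ = 0.10.

T = 343.4 K, V/F = 0.10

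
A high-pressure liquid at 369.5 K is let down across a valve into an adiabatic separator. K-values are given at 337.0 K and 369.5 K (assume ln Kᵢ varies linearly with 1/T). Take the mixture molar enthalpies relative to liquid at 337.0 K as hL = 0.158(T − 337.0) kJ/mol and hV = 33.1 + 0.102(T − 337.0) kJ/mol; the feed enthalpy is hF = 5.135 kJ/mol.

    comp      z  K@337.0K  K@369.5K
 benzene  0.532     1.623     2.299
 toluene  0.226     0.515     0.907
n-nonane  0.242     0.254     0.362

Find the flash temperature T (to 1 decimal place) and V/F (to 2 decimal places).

T = 338.5 K, V/F = 0.15

Adiabatic flash: solve Rachford–Rice at each trial T, then check hF = ψ·hV(T) + (1−ψ)·hL(T).
  T = 337.0 K: K = (1.623, 0.515, 0.254), RR gives ψ = 0.104, H_out = 3.452 kJ/mol
  T = 369.5 K: K = (2.299, 0.907, 0.362), RR gives ψ = 0.801, H_out = 30.200 kJ/mol
  T = 353.2 K: K = (1.946, 0.692, 0.306), RR gives ψ = 0.504, H_out = 18.773 kJ/mol
  T = 345.1 K: K = (1.781, 0.599, 0.279), RR gives ψ = 0.324, H_out = 11.846 kJ/mol
  T = 341.1 K: K = (1.702, 0.556, 0.267), RR gives ψ = 0.222, H_out = 7.941 kJ/mol
  T = 339.1 K: K = (1.663, 0.536, 0.260), RR gives ψ = 0.166, H_out = 5.823 kJ/mol
Linear interpolation between T = 337.0 (H_out = 3.452) and T = 339.1 (H_out = 5.823) on hF = 5.135 gives T ≈ 338.5 K, at which ψ = 0.15.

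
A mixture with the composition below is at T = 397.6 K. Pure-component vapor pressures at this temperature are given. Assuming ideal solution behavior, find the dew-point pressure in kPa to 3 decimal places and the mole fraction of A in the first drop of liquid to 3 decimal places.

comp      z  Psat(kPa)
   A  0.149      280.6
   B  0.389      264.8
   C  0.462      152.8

At the dew point ψ → 1, so Σzᵢ/Kᵢ = 1 with Kᵢ = Pᵢˢᵃᵗ/P ⇒ 1/P = Σzᵢ/Pᵢˢᵃᵗ.
1/P = 0.149/280.6 + 0.389/264.8 + 0.462/152.8 = 0.005024 ⇒ P = 199.060 kPa
xᵢ = zᵢP/Pᵢˢᵃᵗ ⇒ x_A = 0.149·199.060/280.6 = 0.106

Pdew = 199.060 kPa, x_A = 0.106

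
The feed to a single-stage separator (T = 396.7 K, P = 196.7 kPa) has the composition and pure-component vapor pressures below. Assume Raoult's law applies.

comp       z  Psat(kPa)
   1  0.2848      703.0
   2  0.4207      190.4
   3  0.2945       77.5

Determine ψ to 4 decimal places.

ψ = 0.5892

Raoult's law: Kᵢ = Pᵢˢᵃᵗ/P = Pᵢˢᵃᵗ/196.7.
  K_1 = 703.0/196.7 = 3.573971, K_2 = 190.4/196.7 = 0.967972, K_3 = 77.5/196.7 = 0.394001
Rachford–Rice: g(ψ) = Σ zᵢ(Kᵢ−1)/(1+ψ(Kᵢ−1)) = 0.
Check two-phase: ΣzᵢKᵢ = 1.5411 > 1 and Σzᵢ/Kᵢ = 1.2618 > 1, so g(0) = 0.5411 > 0 and g(1) = -0.2618 < 0.
Newton–Raphson from ψ = 0.52:
  ψ = 0.5200: g = 0.03920, g' = -0.5761 → ψ = 0.5880
  ψ = 0.5880: g = 0.00063, g' = -0.5601 → ψ = 0.5892
Converged at ψ = 0.5892.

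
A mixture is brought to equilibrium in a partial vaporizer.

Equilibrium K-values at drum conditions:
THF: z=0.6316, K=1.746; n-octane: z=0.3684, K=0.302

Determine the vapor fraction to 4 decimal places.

ψ = 0.4110

Iterate (Newton) starting at ψ = 0.5:
  ψ = 0.5000: g = -0.05183, g' = -0.6100 → ψ = 0.4150
  ψ = 0.4150: g = -0.00224, g' = -0.5607 → ψ = 0.4110
Converged at ψ = 0.4110.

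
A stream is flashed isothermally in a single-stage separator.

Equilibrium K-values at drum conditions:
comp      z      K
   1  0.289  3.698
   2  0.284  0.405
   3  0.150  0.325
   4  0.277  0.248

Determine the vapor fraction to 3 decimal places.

Material balance + equilibrium reduce to Σ zᵢ(Kᵢ−1)/(1+ψ(Kᵢ−1)) = 0.
Check two-phase: ΣzᵢKᵢ = 1.301 > 1 and Σzᵢ/Kᵢ = 2.358 > 1, so g(0) = 0.301 > 0 and g(1) = -1.358 < 0.
Newton–Raphson from ψ = 0.37:
  ψ = 0.370: g = -0.2500, g' = -1.114 → ψ = 0.146
  ψ = 0.146: g = 0.0286, g' = -1.486 → ψ = 0.165
Converged at ψ = 0.165.

ψ = 0.165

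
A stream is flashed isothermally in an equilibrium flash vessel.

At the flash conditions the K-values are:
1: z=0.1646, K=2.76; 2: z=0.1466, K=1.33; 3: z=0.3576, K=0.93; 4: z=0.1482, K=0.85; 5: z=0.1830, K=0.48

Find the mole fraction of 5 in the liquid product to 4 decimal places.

Let ψ = V/F and solve Σ zᵢ(Kᵢ−1)/(1+ψ(Kᵢ−1)) = 0.
Check two-phase: ΣzᵢKᵢ = 1.1957 > 1 and Σzᵢ/Kᵢ = 1.1100 > 1, so g(0) = 0.1957 > 0 and g(1) = -0.1100 < 0.
Newton iteration, ψ⁰ = 0.5:
  ψ = 0.5000: g = 0.01705, g' = -0.2522 → ψ = 0.5676
  ψ = 0.5676: g = 0.00029, g' = -0.2444 → ψ = 0.5688
Converged at ψ = 0.5688.
Compositions from xᵢ = zᵢ/(1+ψ(Kᵢ−1)), yᵢ = Kᵢxᵢ:
  1: x = 0.0823, y = 0.2270
  2: x = 0.1234, y = 0.1642
  3: x = 0.3724, y = 0.3464
  4: x = 0.1620, y = 0.1377
  5: x = 0.2599, y = 0.1247

x_5 = 0.2599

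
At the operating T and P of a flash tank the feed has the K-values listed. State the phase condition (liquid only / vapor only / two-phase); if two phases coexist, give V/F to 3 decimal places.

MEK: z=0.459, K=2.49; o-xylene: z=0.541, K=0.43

ΣzᵢKᵢ = 1.376; Σzᵢ/Kᵢ = 1.442.
Both exceed 1, so a two-phase solution exists.
Binary case is linear: z₁(K₁−1)(1+ψ(K₂−1)) + z₂(K₂−1)(1+ψ(K₁−1)) = 0
⇒ ψ = [z₁(K₁−1)+z₂(K₂−1)] / [−(K₁−1)(K₂−1)] = 0.3755/0.8493 = 0.442

two-phase, V/F = 0.442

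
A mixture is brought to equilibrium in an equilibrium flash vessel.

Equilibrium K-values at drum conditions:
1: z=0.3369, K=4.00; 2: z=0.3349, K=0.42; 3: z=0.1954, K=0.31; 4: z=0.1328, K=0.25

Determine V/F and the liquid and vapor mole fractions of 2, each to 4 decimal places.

V/F = 0.2986, x_2 = 0.4051, y_2 = 0.1701

Iterate (Newton) starting at V/F = 0.5:
  V/F = 0.5000: g = -0.23450, g' = -1.1167 → V/F = 0.2900
  V/F = 0.2900: g = 0.01112, g' = -1.2973 → V/F = 0.2986
Converged at V/F = 0.2986.
Compositions from xᵢ = zᵢ/(1+V/F(Kᵢ−1)), yᵢ = Kᵢxᵢ:
  1: x = 0.1777, y = 0.7108
  2: x = 0.4051, y = 0.1701
  3: x = 0.2461, y = 0.0763
  4: x = 0.1711, y = 0.0428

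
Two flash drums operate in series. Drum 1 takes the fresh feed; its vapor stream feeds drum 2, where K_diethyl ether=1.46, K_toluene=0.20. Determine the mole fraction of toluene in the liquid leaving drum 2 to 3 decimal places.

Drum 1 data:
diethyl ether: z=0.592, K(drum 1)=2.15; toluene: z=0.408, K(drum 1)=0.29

Drum 1:
Rachford–Rice: g(ψ₁) = Σ zᵢ(Kᵢ−1)/(1+ψ₁(Kᵢ−1)) = 0.
Feasibility: ΣzᵢKᵢ = 1.391, Σzᵢ/Kᵢ = 1.682 — both > 1, two phases present.
Binary case is linear: z₁(K₁−1)(1+ψ₁(K₂−1)) + z₂(K₂−1)(1+ψ₁(K₁−1)) = 0
⇒ ψ₁ = [z₁(K₁−1)+z₂(K₂−1)] / [−(K₁−1)(K₂−1)] = 0.3911/0.8165 = 0.479
Drum-1 compositions:
  diethyl ether: x = 0.382, y = 0.821
  toluene: x = 0.618, y = 0.179
Drum-2 feed = drum-1 vapor: z₂ = (0.8207, 0.1793).
Drum 2:
Material balance + equilibrium reduce to Σ zᵢ(Kᵢ−1)/(1+ψ₂(Kᵢ−1)) = 0.
g(0) = ΣzᵢKᵢ − 1 = 0.234 and g(1) = 1 − Σzᵢ/Kᵢ = -0.459, so a root lies in (0, 1).
Newton–Raphson from ψ₂ = 0.5:
  ψ₂ = 0.500: g = 0.0679, g' = -0.434 → ψ₂ = 0.657
  ψ₂ = 0.657: g = -0.0122, g' = -0.612 → ψ₂ = 0.637
  ψ₂ = 0.637: g = -0.0003, g' = -0.580 → ψ₂ = 0.636
Converged at ψ₂ = 0.636.
  diethyl ether: x = 0.635, y = 0.927
  toluene: x = 0.365, y = 0.073

x_toluene (drum 2) = 0.365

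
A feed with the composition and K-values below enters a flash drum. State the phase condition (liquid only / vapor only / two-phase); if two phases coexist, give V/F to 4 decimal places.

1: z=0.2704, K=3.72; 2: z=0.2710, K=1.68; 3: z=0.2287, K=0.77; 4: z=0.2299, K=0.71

ΣzᵢKᵢ = 1.8005; Σzᵢ/Kᵢ = 0.8548.
Since Σzᵢ/Kᵢ < 1 the mixture is above its dew point — single vapor phase.

vapor only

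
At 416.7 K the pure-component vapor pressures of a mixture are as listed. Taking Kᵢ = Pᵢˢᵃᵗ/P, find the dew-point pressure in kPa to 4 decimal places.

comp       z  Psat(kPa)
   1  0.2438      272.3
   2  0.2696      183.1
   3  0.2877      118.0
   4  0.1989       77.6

At the dew point ψ → 1, so Σzᵢ/Kᵢ = 1 with Kᵢ = Pᵢˢᵃᵗ/P ⇒ 1/P = Σzᵢ/Pᵢˢᵃᵗ.
1/P = 0.2438/272.3 + 0.2696/183.1 + 0.2877/118.0 + 0.1989/77.6 = 0.0073690 ⇒ P = 135.7030 kPa

Pdew = 135.7030 kPa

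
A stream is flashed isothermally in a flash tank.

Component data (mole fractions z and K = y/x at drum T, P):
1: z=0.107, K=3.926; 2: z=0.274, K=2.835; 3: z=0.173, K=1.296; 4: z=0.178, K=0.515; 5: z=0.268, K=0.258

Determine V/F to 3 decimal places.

Rachford–Rice: g(V/F) = Σ zᵢ(Kᵢ−1)/(1+V/F(Kᵢ−1)) = 0.
Feasibility: ΣzᵢKᵢ = 1.582, Σzᵢ/Kᵢ = 1.642 — both > 1, two phases present.
Iterate (Newton) starting at V/F = 0.35:
  V/F = 0.350: g = 0.1346, g' = -0.908 → V/F = 0.498
  V/F = 0.498: g = 0.0053, g' = -0.859 → V/F = 0.504
Converged at V/F = 0.504.

V/F = 0.504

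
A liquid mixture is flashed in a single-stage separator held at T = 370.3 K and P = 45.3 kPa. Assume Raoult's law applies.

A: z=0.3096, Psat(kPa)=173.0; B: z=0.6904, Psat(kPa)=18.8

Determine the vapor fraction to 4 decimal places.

Raoult's law: Kᵢ = Pᵢˢᵃᵗ/P = Pᵢˢᵃᵗ/45.3.
  K_A = 173.0/45.3 = 3.818985, K_B = 18.8/45.3 = 0.415011
Let ψ = V/F and solve Σ zᵢ(Kᵢ−1)/(1+ψ(Kᵢ−1)) = 0.
g(0) = ΣzᵢKᵢ − 1 = 0.4689 and g(1) = 1 − Σzᵢ/Kᵢ = -0.7446, so a root lies in (0, 1).
Iterate (Newton) starting at ψ = 0.43:
  ψ = 0.4300: g = -0.14509, g' = -0.9245 → ψ = 0.2731
  ψ = 0.2731: g = 0.01249, g' = -1.1201 → ψ = 0.2842
  ψ = 0.2842: g = 0.00012, g' = -1.0982 → ψ = 0.2843
Converged at ψ = 0.2843.

ψ = 0.2843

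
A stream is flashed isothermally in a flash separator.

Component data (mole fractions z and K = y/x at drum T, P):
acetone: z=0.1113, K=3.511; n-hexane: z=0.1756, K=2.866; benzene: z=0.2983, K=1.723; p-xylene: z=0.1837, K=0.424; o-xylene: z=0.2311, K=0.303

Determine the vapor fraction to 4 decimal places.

ψ = 0.5721

Newton–Raphson from ψ = 0.5:
  ψ = 0.5000: g = 0.05598, g' = -0.7704 → ψ = 0.5727
  ψ = 0.5727: g = -0.00041, g' = -0.7856 → ψ = 0.5721
Converged at ψ = 0.5721.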